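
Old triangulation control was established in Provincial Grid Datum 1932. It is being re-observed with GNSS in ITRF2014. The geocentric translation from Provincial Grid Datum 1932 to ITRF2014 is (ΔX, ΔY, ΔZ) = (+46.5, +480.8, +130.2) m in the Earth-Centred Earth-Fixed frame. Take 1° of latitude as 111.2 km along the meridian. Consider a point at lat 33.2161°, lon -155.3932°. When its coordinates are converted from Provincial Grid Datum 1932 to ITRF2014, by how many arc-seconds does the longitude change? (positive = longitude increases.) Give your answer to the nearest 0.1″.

sin φ = 0.547798, cos φ = 0.836610, sin λ = -0.416389, cos λ = -0.909187.
East component: ΔE = −sin λ·ΔX + cos λ·ΔY = −(-0.416389)(46.5) + (-0.909187)(480.8) = -417.77 m.
1° of latitude spans 111200 m; at latitude φ, 1° of longitude spans that × cos φ = 93031.1 m, so Δλ = -417.77 / 93031.1 × 3600 = -16.167″.

Δλ = -16.2″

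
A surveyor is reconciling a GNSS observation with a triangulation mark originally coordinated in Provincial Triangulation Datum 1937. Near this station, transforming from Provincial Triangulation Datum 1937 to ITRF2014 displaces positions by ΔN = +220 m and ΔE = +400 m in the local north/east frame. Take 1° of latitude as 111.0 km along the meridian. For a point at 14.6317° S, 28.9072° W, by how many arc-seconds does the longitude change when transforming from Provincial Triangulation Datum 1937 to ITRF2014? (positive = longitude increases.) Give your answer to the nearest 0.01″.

Δλ = 13.41″

At latitude -14.6317°, cos φ = 0.967570.
1° of longitude at this latitude = 111.0 × cos φ = 107.40 km, so Δλ = 400.0 / 107400.2 = 0.0037244° = 13.408″.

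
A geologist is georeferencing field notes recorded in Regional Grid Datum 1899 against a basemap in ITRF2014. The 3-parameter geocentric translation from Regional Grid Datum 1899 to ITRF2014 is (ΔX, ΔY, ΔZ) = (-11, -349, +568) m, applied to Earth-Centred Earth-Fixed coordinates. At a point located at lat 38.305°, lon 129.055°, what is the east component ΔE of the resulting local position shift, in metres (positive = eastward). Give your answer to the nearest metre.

The local east axis at (φ, λ) is (−sin λ, cos λ, 0), so ΔE = −sin(129.055°)·(-11) + cos(129.055°)·(-349) = 228.44 m.

ΔE = 228 m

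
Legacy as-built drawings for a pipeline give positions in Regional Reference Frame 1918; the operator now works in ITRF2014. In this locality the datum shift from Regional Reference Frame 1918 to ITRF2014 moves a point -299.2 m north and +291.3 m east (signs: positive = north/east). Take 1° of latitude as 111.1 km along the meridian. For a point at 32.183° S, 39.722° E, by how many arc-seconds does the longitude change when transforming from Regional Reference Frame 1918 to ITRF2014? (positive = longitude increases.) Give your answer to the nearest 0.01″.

Δλ = 11.15″

At latitude -32.183°, cos φ = 0.846351.
1° of longitude at this latitude = 111.1 × cos φ = 94.03 km, so Δλ = 291.3 / 94029.6 = 0.0030980° = 11.153″.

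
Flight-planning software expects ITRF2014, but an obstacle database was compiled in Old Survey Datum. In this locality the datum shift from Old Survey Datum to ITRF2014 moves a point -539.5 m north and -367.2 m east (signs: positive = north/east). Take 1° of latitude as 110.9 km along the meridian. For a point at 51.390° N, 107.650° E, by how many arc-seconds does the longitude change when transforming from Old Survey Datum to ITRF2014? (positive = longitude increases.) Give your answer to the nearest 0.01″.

Δλ = -19.10″

At latitude 51.390°, cos φ = 0.624016.
1° of longitude at this latitude = 110.9 × cos φ = 69.20 km, so Δλ = -367.2 / 69203.4 = -0.0053061° = -19.102″.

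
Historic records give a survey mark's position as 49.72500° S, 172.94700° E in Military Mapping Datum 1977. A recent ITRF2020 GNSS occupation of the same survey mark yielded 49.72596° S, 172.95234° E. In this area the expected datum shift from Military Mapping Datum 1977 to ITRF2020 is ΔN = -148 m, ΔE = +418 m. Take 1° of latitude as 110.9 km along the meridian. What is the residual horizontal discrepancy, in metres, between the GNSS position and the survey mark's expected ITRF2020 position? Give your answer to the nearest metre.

Observed coordinate differences: Δφ = -0.00096°, Δλ = +0.00534°.
Converting to metres (1° lat = 110900 m, cos φ = 0.646457): observed ΔN = -106.5 m, observed ΔE = 382.8 m.
Subtracting the expected shift leaves a residual of -106.5 − (-148) = 41.5 m north and 382.8 − (418) = -35.2 m east.
Residual distance = √(41.5² + (-35.2)²) = 54.4 m.

54 m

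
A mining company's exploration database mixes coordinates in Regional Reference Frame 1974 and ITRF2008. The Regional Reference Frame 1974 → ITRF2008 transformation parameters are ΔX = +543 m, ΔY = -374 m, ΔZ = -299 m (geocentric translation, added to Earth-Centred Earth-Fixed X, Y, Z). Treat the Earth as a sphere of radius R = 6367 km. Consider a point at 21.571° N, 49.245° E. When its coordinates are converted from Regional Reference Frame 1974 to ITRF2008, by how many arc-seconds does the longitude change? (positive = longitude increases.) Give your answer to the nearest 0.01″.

Δλ = -22.83″

sin φ = 0.367654, cos φ = 0.929963, sin λ = 0.757508, cos λ = 0.652826.
East component: ΔE = −sin λ·ΔX + cos λ·ΔY = −(0.757508)(543) + (0.652826)(-374) = -655.48 m.
1° of latitude spans πR/180 = 111125 m; at latitude φ, 1° of longitude spans that × cos φ = 103342.2 m, so Δλ = -655.48 / 103342.2 × 3600 = -22.834″.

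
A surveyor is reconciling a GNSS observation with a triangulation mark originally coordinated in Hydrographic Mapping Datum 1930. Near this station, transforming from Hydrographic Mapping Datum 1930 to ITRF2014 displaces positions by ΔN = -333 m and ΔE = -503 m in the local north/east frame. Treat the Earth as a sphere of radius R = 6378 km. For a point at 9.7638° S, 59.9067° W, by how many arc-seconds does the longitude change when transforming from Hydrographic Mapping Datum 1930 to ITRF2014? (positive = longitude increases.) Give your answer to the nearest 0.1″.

At latitude -9.7638°, cos φ = 0.985515.
One radian of longitude at latitude φ spans R cos φ, so Δλ = ΔE / (R cos φ) = -503.0 / (6378000 × 0.985515) = -8.0024e-05 rad = -16.506″.

Δλ = -16.5″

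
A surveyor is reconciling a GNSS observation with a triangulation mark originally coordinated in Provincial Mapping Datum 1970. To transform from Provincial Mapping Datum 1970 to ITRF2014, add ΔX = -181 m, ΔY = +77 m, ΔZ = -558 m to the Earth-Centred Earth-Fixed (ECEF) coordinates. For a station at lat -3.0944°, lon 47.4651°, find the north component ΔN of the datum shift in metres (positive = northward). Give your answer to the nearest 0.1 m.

ΔN = -560.7 m

The local north axis is (−sin φ cos λ, −sin φ sin λ, cos φ), giving ΔN = -6.605 + 3.063 − 557.186 = -560.73 m.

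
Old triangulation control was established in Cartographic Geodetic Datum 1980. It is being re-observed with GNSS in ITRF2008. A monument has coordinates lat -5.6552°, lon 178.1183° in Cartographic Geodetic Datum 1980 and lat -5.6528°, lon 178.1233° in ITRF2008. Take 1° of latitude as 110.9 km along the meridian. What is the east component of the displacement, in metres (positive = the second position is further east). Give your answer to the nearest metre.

Δφ = -5.6528° − -5.6552° = +0.0024°; Δλ = 178.1233° − 178.1183° = +0.0050°.
ΔN = Δφ × 110900 = 266.2 m; ΔE = Δλ × 110900 × cos(-5.6552°) = +0.0050 × 110900 × 0.995133 = 551.8 m.

ΔE = 552 m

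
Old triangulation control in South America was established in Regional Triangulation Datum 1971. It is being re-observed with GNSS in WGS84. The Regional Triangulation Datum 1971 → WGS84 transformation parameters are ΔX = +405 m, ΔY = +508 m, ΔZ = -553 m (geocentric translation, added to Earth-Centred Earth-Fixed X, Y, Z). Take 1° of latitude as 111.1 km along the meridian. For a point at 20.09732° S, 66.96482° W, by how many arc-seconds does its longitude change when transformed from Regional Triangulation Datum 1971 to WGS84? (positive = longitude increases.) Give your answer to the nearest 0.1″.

sin φ = -0.343616, cos φ = 0.939110, sin λ = -0.920265, cos λ = 0.391296.
East component: ΔE = −sin λ·ΔX + cos λ·ΔY = −(-0.920265)(405) + (0.391296)(508) = 571.49 m.
1° of latitude spans 111100 m; at latitude φ, 1° of longitude spans that × cos φ = 104335.2 m, so Δλ = 571.49 / 104335.2 × 3600 = 19.719″.

Δλ = 19.7″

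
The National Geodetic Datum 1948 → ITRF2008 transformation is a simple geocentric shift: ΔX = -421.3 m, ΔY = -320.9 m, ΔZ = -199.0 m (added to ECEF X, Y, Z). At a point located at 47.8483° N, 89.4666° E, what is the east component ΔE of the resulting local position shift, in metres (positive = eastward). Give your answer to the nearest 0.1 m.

ΔE = 418.3 m

The local east axis at (φ, λ) is (−sin λ, cos λ, 0), so ΔE = −sin(89.4666°)·(-421.3) + cos(89.4666°)·(-320.9) = 418.29 m.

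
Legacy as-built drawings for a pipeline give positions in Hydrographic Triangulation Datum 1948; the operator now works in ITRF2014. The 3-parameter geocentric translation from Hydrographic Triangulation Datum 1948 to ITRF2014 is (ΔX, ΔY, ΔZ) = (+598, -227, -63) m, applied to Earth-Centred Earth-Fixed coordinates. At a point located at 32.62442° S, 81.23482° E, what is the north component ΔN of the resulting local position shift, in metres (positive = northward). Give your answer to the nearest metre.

The local north axis is (−sin φ cos λ, −sin φ sin λ, cos φ), giving ΔN = 49.129 − 120.953 − 53.060 = -124.88 m.

ΔN = -125 m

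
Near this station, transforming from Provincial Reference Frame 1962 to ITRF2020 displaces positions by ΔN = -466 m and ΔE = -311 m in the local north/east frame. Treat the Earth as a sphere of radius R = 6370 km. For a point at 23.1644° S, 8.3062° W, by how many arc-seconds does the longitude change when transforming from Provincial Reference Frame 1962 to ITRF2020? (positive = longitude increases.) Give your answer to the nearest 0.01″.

Δλ = -10.95″

At latitude -23.1644°, cos φ = 0.919380.
One radian of longitude at latitude φ spans R cos φ, so Δλ = ΔE / (R cos φ) = -311.0 / (6370000 × 0.919380) = -5.3104e-05 rad = -10.953″.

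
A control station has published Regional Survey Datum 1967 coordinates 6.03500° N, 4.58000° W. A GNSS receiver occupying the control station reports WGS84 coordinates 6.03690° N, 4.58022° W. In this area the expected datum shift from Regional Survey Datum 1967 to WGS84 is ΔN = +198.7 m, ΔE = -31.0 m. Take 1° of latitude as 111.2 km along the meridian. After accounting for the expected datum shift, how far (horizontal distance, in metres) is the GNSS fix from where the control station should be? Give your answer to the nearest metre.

Observed coordinate differences: Δφ = +0.00190°, Δλ = -0.00022°.
Converting to metres (1° lat = 111200 m, cos φ = 0.994458): observed ΔN = 211.3 m, observed ΔE = -24.3 m.
Subtracting the expected shift leaves a residual of 211.3 − (198.7) = 12.6 m north and -24.3 − (-31.0) = 6.7 m east.
Residual distance = √(12.6² + 6.7²) = 14.2 m.

14 m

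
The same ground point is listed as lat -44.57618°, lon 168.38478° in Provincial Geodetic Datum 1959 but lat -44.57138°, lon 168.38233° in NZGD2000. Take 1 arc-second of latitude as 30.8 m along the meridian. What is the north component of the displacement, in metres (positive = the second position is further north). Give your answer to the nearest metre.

Δφ = -44.57138° − -44.57618° = +0.00480°; Δλ = 168.38233° − 168.38478° = -0.00245°.
1° of latitude = 3600 × 30.80 = 110880 m.
ΔN = Δφ × 110880 = 532.2 m; ΔE = Δλ × 110880 × cos(-44.57618°) = -0.00245 × 110880 × 0.712318 = -193.5 m.

ΔN = 532 m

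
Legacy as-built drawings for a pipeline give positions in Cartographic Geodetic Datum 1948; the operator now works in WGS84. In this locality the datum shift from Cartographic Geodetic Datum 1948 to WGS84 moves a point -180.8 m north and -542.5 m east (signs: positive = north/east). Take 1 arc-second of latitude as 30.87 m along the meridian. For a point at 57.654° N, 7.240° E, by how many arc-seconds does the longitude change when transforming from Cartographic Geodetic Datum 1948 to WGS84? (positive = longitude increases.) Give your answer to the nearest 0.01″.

At latitude 57.654°, cos φ = 0.535031.
1″ of longitude at this latitude = 30.87 × cos φ = 16.5164 m, so Δλ = -542.5 / 16.5164 = -32.846″.

Δλ = -32.85″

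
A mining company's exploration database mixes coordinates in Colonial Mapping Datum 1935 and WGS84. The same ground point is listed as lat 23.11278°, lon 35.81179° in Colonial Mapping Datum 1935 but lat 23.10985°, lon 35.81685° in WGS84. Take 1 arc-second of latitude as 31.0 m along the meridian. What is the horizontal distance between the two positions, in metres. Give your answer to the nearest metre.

614 m

Δφ = 23.10985° − 23.11278° = -0.00293°; Δλ = 35.81685° − 35.81179° = +0.00506°.
1° of latitude = 3600 × 31.00 = 111600 m.
ΔN = Δφ × 111600 = -327.0 m; ΔE = Δλ × 111600 × cos(23.11278°) = +0.00506 × 111600 × 0.919734 = 519.4 m.
Distance = √(ΔE² + ΔN²) = √(519.4² + (-327.0)²) = 613.7 m.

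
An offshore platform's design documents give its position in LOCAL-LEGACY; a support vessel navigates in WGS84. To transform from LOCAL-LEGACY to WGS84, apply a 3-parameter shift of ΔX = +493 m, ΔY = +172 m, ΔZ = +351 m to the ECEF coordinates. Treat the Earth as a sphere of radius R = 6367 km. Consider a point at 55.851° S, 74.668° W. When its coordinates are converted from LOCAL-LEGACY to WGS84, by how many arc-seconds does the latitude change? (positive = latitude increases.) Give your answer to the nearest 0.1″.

Δφ = 5.4″

sin φ = -0.827581, cos φ = 0.561347, sin λ = -0.964410, cos λ = 0.264412.
North component: ΔN = −sin φ cos λ·ΔX − sin φ sin λ·ΔY + cos φ·ΔZ = −(-0.827581)(0.264412)(493) − (-0.827581)(-0.964410)(172) + (0.561347)(351) = 167.63 m.
1° of latitude spans πR/180 = 111125 m, so Δφ = 167.63 / 111125 × 3600 = 5.431″.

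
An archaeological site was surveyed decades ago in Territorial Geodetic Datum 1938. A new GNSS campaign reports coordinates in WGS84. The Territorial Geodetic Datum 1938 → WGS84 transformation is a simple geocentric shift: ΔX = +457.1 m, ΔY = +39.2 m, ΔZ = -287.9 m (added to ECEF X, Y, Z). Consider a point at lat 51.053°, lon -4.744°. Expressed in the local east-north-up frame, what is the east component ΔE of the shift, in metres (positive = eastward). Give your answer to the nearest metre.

ΔE = 77 m

The local east axis at (φ, λ) is (−sin λ, cos λ, 0), so ΔE = −sin(-4.744°)·457.1 + cos(-4.744°)·39.2 = 76.87 m.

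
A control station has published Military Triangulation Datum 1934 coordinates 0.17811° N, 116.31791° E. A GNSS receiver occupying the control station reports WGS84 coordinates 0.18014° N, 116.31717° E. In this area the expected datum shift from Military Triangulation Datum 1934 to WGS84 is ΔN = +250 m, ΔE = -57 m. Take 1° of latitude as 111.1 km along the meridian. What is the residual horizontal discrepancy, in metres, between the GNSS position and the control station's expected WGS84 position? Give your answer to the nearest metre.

Observed coordinate differences: Δφ = +0.00203°, Δλ = -0.00074°.
Converting to metres (1° lat = 111100 m, cos φ = 0.999995): observed ΔN = 225.5 m, observed ΔE = -82.2 m.
Subtracting the expected shift leaves a residual of 225.5 − (250) = -24.5 m north and -82.2 − (-57) = -25.2 m east.
Residual distance = √((-24.5)² + (-25.2)²) = 35.1 m.

35 m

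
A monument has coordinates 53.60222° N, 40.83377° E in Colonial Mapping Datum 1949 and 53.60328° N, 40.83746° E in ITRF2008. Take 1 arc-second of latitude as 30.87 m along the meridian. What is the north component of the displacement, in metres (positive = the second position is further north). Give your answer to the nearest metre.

ΔN = 118 m

Δφ = 53.60328° − 53.60222° = +0.00106°; Δλ = 40.83746° − 40.83377° = +0.00369°.
1° of latitude = 3600 × 30.87 = 111132 m.
ΔN = Δφ × 111132 = 117.8 m; ΔE = Δλ × 111132 × cos(53.60222°) = +0.00369 × 111132 × 0.593388 = 243.3 m.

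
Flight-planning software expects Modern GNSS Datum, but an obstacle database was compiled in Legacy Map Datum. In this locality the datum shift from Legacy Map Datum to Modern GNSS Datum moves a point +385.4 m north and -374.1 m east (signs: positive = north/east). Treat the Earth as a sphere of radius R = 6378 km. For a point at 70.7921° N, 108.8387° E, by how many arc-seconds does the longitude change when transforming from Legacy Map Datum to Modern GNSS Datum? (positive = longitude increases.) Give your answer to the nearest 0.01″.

At latitude 70.7921°, cos φ = 0.328997.
One radian of longitude at latitude φ spans R cos φ, so Δλ = ΔE / (R cos φ) = -374.1 / (6378000 × 0.328997) = -1.7828e-04 rad = -36.774″.

Δλ = -36.77″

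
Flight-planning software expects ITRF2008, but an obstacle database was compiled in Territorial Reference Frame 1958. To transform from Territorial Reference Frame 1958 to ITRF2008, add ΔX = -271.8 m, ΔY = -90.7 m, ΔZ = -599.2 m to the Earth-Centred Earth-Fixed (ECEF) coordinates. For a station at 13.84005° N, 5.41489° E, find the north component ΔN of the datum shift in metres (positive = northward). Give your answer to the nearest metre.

At φ = 13.84005°, λ = 5.41489°: sin φ = 0.239212, cos φ = 0.970967, sin λ = 0.094367, cos λ = 0.995537.
ΔN = −sin φ cos λ·ΔX − sin φ sin λ·ΔY + cos φ·ΔZ = −(0.239212)(0.995537)(-271.8) − (0.239212)(0.094367)(-90.7) + (0.970967)(-599.2) = -515.03 m.

ΔN = -515 m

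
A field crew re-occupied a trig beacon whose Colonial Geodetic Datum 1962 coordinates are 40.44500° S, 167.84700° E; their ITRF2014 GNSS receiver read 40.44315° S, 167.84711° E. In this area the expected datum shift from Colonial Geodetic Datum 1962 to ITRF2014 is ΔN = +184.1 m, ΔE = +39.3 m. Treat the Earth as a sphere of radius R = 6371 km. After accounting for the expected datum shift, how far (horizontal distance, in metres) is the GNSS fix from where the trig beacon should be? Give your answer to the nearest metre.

Observed coordinate differences: Δφ = +0.00185°, Δλ = +0.00011°.
Converting to metres (1° lat = 111195 m, cos φ = 0.761029): observed ΔN = 205.7 m, observed ΔE = 9.3 m.
Subtracting the expected shift leaves a residual of 205.7 − (184.1) = 21.6 m north and 9.3 − (39.3) = -30.0 m east.
Residual distance = √(21.6² + (-30.0)²) = 37.0 m.

37 m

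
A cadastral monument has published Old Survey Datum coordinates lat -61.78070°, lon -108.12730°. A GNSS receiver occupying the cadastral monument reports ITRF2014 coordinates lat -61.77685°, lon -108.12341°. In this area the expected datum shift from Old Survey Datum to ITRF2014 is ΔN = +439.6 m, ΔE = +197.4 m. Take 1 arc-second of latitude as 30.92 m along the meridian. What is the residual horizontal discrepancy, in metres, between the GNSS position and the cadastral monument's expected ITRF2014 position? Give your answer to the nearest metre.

13 m

Observed coordinate differences: Δφ = +0.00385°, Δλ = +0.00389°.
Converting to metres (1° lat = 111312 m, cos φ = 0.472848): observed ΔN = 428.6 m, observed ΔE = 204.7 m.
Subtracting the expected shift leaves a residual of 428.6 − (439.6) = -11.0 m north and 204.7 − (197.4) = 7.3 m east.
Residual distance = √((-11.0)² + 7.3²) = 13.3 m.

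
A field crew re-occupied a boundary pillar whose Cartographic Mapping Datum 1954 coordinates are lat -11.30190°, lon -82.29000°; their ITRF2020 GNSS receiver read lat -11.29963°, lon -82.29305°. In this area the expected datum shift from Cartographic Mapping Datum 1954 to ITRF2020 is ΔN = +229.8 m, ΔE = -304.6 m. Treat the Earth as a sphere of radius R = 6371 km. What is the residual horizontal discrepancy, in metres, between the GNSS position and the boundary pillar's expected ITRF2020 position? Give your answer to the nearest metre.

Observed coordinate differences: Δφ = +0.00227°, Δλ = -0.00305°.
Converting to metres (1° lat = 111195 m, cos φ = 0.980608): observed ΔN = 252.4 m, observed ΔE = -332.6 m.
Subtracting the expected shift leaves a residual of 252.4 − (229.8) = 22.6 m north and -332.6 − (-304.6) = -28.0 m east.
Residual distance = √(22.6² + (-28.0)²) = 36.0 m.

36 m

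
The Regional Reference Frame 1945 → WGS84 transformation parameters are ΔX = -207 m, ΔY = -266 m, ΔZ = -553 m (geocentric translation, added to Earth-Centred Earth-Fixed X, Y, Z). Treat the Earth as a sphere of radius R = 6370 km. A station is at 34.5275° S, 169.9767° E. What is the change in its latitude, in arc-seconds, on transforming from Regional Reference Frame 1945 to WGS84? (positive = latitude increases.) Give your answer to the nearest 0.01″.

Δφ = -11.86″

sin φ = -0.566802, cos φ = 0.823854, sin λ = 0.174049, cos λ = -0.984737.
North component: ΔN = −sin φ cos λ·ΔX − sin φ sin λ·ΔY + cos φ·ΔZ = −(-0.566802)(-0.984737)(-207) − (-0.566802)(0.174049)(-266) + (0.823854)(-553) = -366.30 m.
1° of latitude spans πR/180 = 111177 m, so Δφ = -366.30 / 111177 × 3600 = -11.861″.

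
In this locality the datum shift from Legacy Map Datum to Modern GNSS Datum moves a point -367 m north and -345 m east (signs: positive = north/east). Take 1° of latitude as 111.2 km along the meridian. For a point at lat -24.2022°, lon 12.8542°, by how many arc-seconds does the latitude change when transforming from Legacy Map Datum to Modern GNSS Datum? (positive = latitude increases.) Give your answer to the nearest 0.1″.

1° of latitude = 111.2 km, so Δφ = -367.0 / 111200 = -0.0033004° = -11.881″.

Δφ = -11.9″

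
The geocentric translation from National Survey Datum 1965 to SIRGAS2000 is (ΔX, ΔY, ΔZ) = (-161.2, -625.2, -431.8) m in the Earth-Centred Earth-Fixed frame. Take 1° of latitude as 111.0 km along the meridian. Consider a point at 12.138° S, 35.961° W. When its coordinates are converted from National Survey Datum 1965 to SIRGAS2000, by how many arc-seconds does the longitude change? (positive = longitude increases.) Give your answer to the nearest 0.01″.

sin φ = -0.210267, cos φ = 0.977644, sin λ = -0.587234, cos λ = 0.809417.
East component: ΔE = −sin λ·ΔX + cos λ·ΔY = −(-0.587234)(-161.2) + (0.809417)(-625.2) = -600.71 m.
1° of latitude spans 111000 m; at latitude φ, 1° of longitude spans that × cos φ = 108518.5 m, so Δλ = -600.71 / 108518.5 × 3600 = -19.928″.

Δλ = -19.93″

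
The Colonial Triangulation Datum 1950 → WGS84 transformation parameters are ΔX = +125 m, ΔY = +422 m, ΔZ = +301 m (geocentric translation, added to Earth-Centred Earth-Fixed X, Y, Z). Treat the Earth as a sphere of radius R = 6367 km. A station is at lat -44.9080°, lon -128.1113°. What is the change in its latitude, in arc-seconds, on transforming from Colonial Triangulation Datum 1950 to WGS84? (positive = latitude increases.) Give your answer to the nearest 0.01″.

sin φ = -0.705970, cos φ = 0.708241, sin λ = -0.786813, cos λ = -0.617191.
North component: ΔN = −sin φ cos λ·ΔX − sin φ sin λ·ΔY + cos φ·ΔZ = −(-0.705970)(-0.617191)(125) − (-0.705970)(-0.786813)(422) + (0.708241)(301) = -75.69 m.
1° of latitude spans πR/180 = 111125 m, so Δφ = -75.69 / 111125 × 3600 = -2.452″.

Δφ = -2.45″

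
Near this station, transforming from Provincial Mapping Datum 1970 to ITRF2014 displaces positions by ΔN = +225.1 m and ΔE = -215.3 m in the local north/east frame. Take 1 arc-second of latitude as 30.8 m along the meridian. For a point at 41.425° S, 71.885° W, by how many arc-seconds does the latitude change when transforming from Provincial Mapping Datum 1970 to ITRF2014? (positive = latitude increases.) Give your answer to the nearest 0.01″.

Δφ = 7.31″

1″ of latitude = 30.80 m, so Δφ = 225.1 / 30.80 = 7.308″.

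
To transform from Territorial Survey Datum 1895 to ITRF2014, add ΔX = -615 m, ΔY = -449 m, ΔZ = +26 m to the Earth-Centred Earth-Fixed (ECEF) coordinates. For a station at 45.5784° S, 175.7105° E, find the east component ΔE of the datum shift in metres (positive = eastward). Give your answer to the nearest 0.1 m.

ΔE = 493.7 m

The local east axis at (φ, λ) is (−sin λ, cos λ, 0), so ΔE = −sin(175.7105°)·(-615) + cos(175.7105°)·(-449) = 493.74 m.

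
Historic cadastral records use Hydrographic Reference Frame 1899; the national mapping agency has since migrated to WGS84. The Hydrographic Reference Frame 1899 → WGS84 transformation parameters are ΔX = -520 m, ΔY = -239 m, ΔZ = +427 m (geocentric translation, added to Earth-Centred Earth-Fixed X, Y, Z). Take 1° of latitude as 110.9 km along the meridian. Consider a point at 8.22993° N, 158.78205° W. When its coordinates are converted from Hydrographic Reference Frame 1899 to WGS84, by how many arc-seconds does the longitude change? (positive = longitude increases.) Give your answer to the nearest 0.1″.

sin φ = 0.143146, cos φ = 0.989702, sin λ = -0.361917, cos λ = -0.932210.
East component: ΔE = −sin λ·ΔX + cos λ·ΔY = −(-0.361917)(-520) + (-0.932210)(-239) = 34.60 m.
1° of latitude spans 110900 m; at latitude φ, 1° of longitude spans that × cos φ = 109757.9 m, so Δλ = 34.60 / 109757.9 × 3600 = 1.135″.

Δλ = 1.1″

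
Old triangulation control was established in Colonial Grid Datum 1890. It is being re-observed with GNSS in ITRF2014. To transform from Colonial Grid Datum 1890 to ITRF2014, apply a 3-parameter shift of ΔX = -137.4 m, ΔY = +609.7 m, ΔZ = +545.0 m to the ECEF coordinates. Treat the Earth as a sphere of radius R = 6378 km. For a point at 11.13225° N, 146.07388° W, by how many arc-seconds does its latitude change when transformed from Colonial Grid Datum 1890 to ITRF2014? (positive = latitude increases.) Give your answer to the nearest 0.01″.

Δφ = 18.71″

sin φ = 0.193074, cos φ = 0.981184, sin λ = -0.558123, cos λ = -0.829758.
North component: ΔN = −sin φ cos λ·ΔX − sin φ sin λ·ΔY + cos φ·ΔZ = −(0.193074)(-0.829758)(-137.4) − (0.193074)(-0.558123)(609.7) + (0.981184)(545.0) = 578.43 m.
1° of latitude spans πR/180 = 111317 m, so Δφ = 578.43 / 111317 × 3600 = 18.707″.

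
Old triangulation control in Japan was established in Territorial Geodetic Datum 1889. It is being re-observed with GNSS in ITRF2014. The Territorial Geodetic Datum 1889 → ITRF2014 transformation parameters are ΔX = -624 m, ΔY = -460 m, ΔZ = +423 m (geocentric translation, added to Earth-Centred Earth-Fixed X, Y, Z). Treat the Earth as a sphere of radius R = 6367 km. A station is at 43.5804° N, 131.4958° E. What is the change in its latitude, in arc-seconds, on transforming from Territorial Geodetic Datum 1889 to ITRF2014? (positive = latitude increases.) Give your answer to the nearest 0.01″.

Δφ = 8.39″

sin φ = 0.689372, cos φ = 0.724408, sin λ = 0.749004, cos λ = -0.662565.
North component: ΔN = −sin φ cos λ·ΔX − sin φ sin λ·ΔY + cos φ·ΔZ = −(0.689372)(-0.662565)(-624) − (0.689372)(0.749004)(-460) + (0.724408)(423) = 258.93 m.
1° of latitude spans πR/180 = 111125 m, so Δφ = 258.93 / 111125 × 3600 = 8.388″.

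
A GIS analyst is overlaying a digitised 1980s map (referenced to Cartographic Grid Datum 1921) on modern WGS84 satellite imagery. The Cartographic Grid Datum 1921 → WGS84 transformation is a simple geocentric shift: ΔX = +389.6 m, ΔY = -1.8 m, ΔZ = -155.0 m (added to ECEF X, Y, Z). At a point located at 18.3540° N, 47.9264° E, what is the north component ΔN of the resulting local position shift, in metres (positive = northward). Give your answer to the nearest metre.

ΔN = -229 m

At φ = 18.3540°, λ = 47.9264°: sin φ = 0.314887, cos φ = 0.949129, sin λ = 0.742285, cos λ = 0.670085.
ΔN = −sin φ cos λ·ΔX − sin φ sin λ·ΔY + cos φ·ΔZ = −(0.314887)(0.670085)(389.6) − (0.314887)(0.742285)(-1.8) + (0.949129)(-155.0) = -228.90 m.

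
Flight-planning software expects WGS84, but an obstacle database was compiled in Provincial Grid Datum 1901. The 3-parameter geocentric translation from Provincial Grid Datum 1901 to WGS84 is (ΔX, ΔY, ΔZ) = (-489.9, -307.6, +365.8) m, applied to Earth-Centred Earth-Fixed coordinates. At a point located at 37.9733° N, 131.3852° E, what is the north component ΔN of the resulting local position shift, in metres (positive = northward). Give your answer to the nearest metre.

The local north axis is (−sin φ cos λ, −sin φ sin λ, cos φ), giving ΔN = -199.283 + 142.002 + 288.359 = 231.08 m.

ΔN = 231 m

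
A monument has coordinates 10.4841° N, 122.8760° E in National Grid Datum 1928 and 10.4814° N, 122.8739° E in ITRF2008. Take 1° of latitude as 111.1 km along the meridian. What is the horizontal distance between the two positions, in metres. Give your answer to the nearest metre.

Δφ = 10.4814° − 10.4841° = -0.0027°; Δλ = 122.8739° − 122.8760° = -0.0021°.
ΔN = Δφ × 111100 = -300.0 m; ΔE = Δλ × 111100 × cos(10.4841°) = -0.0021 × 111100 × 0.983305 = -229.4 m.
Distance = √(ΔE² + ΔN²) = √((-229.4)² + (-300.0)²) = 377.6 m.

378 m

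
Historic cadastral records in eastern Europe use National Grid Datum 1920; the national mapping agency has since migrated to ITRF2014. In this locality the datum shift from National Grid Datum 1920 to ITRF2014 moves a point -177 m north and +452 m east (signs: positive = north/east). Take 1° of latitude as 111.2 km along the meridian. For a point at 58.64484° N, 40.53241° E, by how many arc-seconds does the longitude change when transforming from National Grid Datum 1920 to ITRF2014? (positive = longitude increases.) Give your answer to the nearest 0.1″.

Δλ = 28.1″

At latitude 58.64484°, cos φ = 0.520341.
1° of longitude at this latitude = 111.2 × cos φ = 57.86 km, so Δλ = 452.0 / 57862.0 = 0.0078117° = 28.122″.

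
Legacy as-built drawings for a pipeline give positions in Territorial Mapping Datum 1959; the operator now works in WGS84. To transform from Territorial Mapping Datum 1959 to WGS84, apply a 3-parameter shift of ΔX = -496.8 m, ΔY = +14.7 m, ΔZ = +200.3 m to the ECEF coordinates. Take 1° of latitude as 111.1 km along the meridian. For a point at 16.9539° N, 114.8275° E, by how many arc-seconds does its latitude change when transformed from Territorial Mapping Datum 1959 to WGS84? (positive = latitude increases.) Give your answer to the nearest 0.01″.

sin φ = 0.291602, cos φ = 0.956540, sin λ = 0.907576, cos λ = -0.419888.
North component: ΔN = −sin φ cos λ·ΔX − sin φ sin λ·ΔY + cos φ·ΔZ = −(0.291602)(-0.419888)(-496.8) − (0.291602)(0.907576)(14.7) + (0.956540)(200.3) = 126.88 m.
1° of latitude spans 111100 m, so Δφ = 126.88 / 111100 × 3600 = 4.111″.

Δφ = 4.11″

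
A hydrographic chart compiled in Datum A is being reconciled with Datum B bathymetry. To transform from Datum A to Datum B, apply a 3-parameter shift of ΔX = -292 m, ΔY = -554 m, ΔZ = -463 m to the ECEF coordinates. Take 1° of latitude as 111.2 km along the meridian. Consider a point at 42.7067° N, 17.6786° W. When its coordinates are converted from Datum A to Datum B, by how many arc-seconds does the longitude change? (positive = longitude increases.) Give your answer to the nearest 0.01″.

sin φ = 0.678246, cos φ = 0.734835, sin λ = -0.303677, cos λ = 0.952775.
East component: ΔE = −sin λ·ΔX + cos λ·ΔY = −(-0.303677)(-292) + (0.952775)(-554) = -616.51 m.
1° of latitude spans 111200 m; at latitude φ, 1° of longitude spans that × cos φ = 81713.7 m, so Δλ = -616.51 / 81713.7 × 3600 = -27.161″.

Δλ = -27.16″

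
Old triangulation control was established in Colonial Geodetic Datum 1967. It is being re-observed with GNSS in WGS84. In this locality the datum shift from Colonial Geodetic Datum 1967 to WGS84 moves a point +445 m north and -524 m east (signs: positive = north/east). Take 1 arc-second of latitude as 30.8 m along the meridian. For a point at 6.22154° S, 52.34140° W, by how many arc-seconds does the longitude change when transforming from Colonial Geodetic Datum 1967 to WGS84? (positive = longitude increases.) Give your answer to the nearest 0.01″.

At latitude -6.22154°, cos φ = 0.994110.
1″ of longitude at this latitude = 30.80 × cos φ = 30.6186 m, so Δλ = -524.0 / 30.6186 = -17.114″.

Δλ = -17.11″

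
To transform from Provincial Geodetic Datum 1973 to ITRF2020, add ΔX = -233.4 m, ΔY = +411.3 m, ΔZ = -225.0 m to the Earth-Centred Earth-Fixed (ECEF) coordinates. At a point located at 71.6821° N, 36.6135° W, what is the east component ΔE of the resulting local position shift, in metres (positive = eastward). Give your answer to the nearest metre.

ΔE = 191 m

The local east axis at (φ, λ) is (−sin λ, cos λ, 0), so ΔE = −sin(-36.6135°)·(-233.4) + cos(-36.6135°)·411.3 = 190.94 m.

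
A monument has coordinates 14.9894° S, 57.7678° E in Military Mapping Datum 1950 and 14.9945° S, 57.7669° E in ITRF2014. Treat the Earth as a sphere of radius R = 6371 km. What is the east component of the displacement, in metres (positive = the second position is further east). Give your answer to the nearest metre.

ΔE = -97 m

Δφ = -14.9945° − -14.9894° = -0.0051°; Δλ = 57.7669° − 57.7678° = -0.0009°.
1° along a meridian = πR/180 = 111195 m.
ΔN = Δφ × 111195 = -567.1 m; ΔE = Δλ × 111195 × cos(-14.9894°) = -0.0009 × 111195 × 0.965974 = -96.7 m.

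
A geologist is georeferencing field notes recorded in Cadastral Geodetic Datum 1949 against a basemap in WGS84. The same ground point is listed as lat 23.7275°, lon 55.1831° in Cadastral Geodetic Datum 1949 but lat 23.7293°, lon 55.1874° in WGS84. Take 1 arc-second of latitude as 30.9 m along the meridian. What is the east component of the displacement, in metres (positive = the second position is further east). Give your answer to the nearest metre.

Δφ = 23.7293° − 23.7275° = +0.0018°; Δλ = 55.1874° − 55.1831° = +0.0043°.
1° of latitude = 3600 × 30.90 = 111240 m.
ΔN = Δφ × 111240 = 200.2 m; ΔE = Δλ × 111240 × cos(23.7275°) = +0.0043 × 111240 × 0.915470 = 437.9 m.

ΔE = 438 m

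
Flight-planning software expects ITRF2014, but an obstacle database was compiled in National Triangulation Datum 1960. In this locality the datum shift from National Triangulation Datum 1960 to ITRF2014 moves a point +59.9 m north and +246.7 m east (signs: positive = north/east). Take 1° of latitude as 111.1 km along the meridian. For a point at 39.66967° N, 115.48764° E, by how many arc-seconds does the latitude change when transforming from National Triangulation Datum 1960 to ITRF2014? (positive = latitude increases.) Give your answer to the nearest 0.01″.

1° of latitude = 111.1 km, so Δφ = 59.9 / 111100 = 0.0005392° = 1.941″.

Δφ = 1.94″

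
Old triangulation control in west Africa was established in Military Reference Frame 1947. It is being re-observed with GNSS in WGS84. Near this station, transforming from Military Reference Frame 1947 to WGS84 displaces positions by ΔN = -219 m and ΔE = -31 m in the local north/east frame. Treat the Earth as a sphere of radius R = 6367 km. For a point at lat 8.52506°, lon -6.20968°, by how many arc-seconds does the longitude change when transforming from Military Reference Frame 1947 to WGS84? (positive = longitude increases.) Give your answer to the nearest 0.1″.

At latitude 8.52506°, cos φ = 0.988951.
One radian of longitude at latitude φ spans R cos φ, so Δλ = ΔE / (R cos φ) = -31.0 / (6367000 × 0.988951) = -4.9233e-06 rad = -1.015″.

Δλ = -1.0″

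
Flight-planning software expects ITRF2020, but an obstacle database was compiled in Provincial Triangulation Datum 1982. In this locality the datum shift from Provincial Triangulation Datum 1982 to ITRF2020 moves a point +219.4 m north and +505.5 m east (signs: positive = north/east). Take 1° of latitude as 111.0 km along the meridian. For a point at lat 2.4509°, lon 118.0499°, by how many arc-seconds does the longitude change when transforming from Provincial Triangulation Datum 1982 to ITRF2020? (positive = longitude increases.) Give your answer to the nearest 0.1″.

Δλ = 16.4″

At latitude 2.4509°, cos φ = 0.999085.
1° of longitude at this latitude = 111.0 × cos φ = 110.90 km, so Δλ = 505.5 / 110898.5 = 0.0045582° = 16.410″.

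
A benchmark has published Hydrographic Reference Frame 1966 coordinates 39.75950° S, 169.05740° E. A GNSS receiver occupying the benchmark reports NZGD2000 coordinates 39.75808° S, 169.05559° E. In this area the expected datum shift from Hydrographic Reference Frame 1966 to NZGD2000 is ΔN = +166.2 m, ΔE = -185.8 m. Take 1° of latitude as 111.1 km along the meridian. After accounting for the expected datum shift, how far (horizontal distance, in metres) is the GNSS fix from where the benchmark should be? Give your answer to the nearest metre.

Observed coordinate differences: Δφ = +0.00142°, Δλ = -0.00181°.
Converting to metres (1° lat = 111100 m, cos φ = 0.768736): observed ΔN = 157.8 m, observed ΔE = -154.6 m.
Subtracting the expected shift leaves a residual of 157.8 − (166.2) = -8.4 m north and -154.6 − (-185.8) = 31.2 m east.
Residual distance = √((-8.4)² + 31.2²) = 32.3 m.

32 m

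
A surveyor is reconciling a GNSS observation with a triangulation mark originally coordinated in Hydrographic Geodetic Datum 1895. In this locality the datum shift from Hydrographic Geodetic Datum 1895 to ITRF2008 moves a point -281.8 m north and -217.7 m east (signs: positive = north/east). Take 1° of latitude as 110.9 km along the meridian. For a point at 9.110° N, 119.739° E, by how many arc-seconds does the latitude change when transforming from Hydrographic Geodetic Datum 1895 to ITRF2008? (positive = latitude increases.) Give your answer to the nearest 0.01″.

1° of latitude = 110.9 km, so Δφ = -281.8 / 110900 = -0.0025410° = -9.148″.

Δφ = -9.15″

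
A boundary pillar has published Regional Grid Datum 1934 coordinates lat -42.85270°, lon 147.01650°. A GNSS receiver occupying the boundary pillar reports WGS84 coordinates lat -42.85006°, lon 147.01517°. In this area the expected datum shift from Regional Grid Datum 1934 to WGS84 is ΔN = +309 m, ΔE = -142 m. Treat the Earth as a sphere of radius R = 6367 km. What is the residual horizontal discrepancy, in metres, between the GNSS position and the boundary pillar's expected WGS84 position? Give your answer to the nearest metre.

Observed coordinate differences: Δφ = +0.00264°, Δλ = -0.00133°.
Converting to metres (1° lat = 111125 m, cos φ = 0.733105): observed ΔN = 293.4 m, observed ΔE = -108.4 m.
Subtracting the expected shift leaves a residual of 293.4 − (309) = -15.6 m north and -108.4 − (-142) = 33.6 m east.
Residual distance = √((-15.6)² + 33.6²) = 37.1 m.

37 m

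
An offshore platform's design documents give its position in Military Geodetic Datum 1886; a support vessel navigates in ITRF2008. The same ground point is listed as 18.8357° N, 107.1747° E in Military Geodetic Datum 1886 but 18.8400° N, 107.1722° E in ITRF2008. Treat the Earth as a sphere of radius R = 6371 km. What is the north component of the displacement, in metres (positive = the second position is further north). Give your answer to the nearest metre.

ΔN = 478 m

Δφ = 18.8400° − 18.8357° = +0.0043°; Δλ = 107.1722° − 107.1747° = -0.0025°.
1° along a meridian = πR/180 = 111195 m.
ΔN = Δφ × 111195 = 478.1 m; ΔE = Δλ × 111195 × cos(18.8357°) = -0.0025 × 111195 × 0.946448 = -263.1 m.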